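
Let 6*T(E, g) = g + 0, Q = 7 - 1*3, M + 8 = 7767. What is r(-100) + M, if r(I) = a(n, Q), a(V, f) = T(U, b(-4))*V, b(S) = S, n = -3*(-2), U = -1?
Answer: 7755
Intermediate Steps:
M = 7759 (M = -8 + 7767 = 7759)
n = 6
Q = 4 (Q = 7 - 3 = 4)
T(E, g) = g/6 (T(E, g) = (g + 0)/6 = g/6)
a(V, f) = -2*V/3 (a(V, f) = ((⅙)*(-4))*V = -2*V/3)
r(I) = -4 (r(I) = -⅔*6 = -4)
r(-100) + M = -4 + 7759 = 7755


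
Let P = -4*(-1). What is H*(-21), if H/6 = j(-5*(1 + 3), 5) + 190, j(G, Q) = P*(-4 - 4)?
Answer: -19908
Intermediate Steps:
P = 4
j(G, Q) = -32 (j(G, Q) = 4*(-4 - 4) = 4*(-8) = -32)
H = 948 (H = 6*(-32 + 190) = 6*158 = 948)
H*(-21) = 948*(-21) = -19908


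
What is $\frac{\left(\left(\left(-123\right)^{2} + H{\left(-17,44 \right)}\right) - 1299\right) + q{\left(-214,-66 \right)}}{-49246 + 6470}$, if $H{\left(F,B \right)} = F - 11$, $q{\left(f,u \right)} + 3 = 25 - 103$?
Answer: $- \frac{13721}{42776} \approx -0.32076$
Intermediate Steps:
$q{\left(f,u \right)} = -81$ ($q{\left(f,u \right)} = -3 + \left(25 - 103\right) = -3 - 78 = -81$)
$H{\left(F,B \right)} = -11 + F$ ($H{\left(F,B \right)} = F - 11 = -11 + F$)
$\frac{\left(\left(\left(-123\right)^{2} + H{\left(-17,44 \right)}\right) - 1299\right) + q{\left(-214,-66 \right)}}{-49246 + 6470} = \frac{\left(\left(\left(-123\right)^{2} - 28\right) - 1299\right) - 81}{-49246 + 6470} = \frac{\left(\left(15129 - 28\right) - 1299\right) - 81}{-42776} = \left(\left(15101 - 1299\right) - 81\right) \left(- \frac{1}{42776}\right) = \left(13802 - 81\right) \left(- \frac{1}{42776}\right) = 13721 \left(- \frac{1}{42776}\right) = - \frac{13721}{42776}$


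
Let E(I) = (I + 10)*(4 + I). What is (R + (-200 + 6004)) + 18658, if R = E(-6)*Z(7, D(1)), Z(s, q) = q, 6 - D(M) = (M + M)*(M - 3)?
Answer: 24382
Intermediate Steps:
D(M) = 6 - 2*M*(-3 + M) (D(M) = 6 - (M + M)*(M - 3) = 6 - 2*M*(-3 + M))
E(I) = (4 + I)*(10 + I) (E(I) = (10 + I)*(4 + I) = (4 + I)*(10 + I))
R = -80 (R = (40 + (-6)² + 14*(-6))*(6 - 2*1² + 6*1) = (40 + 36 - 84)*(6 - 2*1 + 6) = -8*(6 - 2 + 6) = -8*10 = -80)
(R + (-200 + 6004)) + 18658 = (-80 + (-200 + 6004)) + 18658 = (-80 + 5804) + 18658 = 5724 + 18658 = 24382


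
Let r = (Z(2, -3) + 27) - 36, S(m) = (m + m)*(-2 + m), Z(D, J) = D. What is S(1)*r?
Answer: 14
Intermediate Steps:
S(m) = 2*m*(-2 + m) (S(m) = (2*m)*(-2 + m) = 2*m*(-2 + m))
r = -7 (r = (2 + 27) - 36 = 29 - 36 = -7)
S(1)*r = (2*1*(-2 + 1))*(-7) = (2*1*(-1))*(-7) = -2*(-7) = 14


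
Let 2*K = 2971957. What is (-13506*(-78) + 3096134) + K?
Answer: 11271161/2 ≈ 5.6356e+6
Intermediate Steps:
K = 2971957/2 (K = (1/2)*2971957 = 2971957/2 ≈ 1.4860e+6)
(-13506*(-78) + 3096134) + K = (-13506*(-78) + 3096134) + 2971957/2 = (1053468 + 3096134) + 2971957/2 = 4149602 + 2971957/2 = 11271161/2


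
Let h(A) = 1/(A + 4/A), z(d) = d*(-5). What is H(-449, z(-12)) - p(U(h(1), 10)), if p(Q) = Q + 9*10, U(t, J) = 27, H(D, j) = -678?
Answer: -795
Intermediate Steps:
z(d) = -5*d
p(Q) = 90 + Q (p(Q) = Q + 90 = 90 + Q)
H(-449, z(-12)) - p(U(h(1), 10)) = -678 - (90 + 27) = -678 - 1*117 = -678 - 117 = -795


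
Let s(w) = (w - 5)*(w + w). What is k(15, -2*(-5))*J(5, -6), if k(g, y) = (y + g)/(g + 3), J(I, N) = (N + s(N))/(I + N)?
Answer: -175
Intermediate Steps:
s(w) = 2*w*(-5 + w) (s(w) = (-5 + w)*(2*w) = 2*w*(-5 + w))
J(I, N) = (N + 2*N*(-5 + N))/(I + N)
k(g, y) = (g + y)/(3 + g)
k(15, -2*(-5))*J(5, -6) = ((15 - 2*(-5))/(3 + 15))*(-6*(-9 + 2*(-6))/(5 - 6)) = ((15 + 10)/18)*(-6*(-9 - 12)/(-1)) = ((1/18)*25)*(-6*(-1)*(-21)) = (25/18)*(-126) = -175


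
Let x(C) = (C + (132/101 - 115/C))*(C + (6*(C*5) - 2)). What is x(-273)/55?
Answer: 12663264154/303303 ≈ 41751.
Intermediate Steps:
x(C) = (-2 + 31*C)*(132/101 + C - 115/C) (x(C) = (C + (132*(1/101) - 115/C))*(C + (6*(5*C) - 2)) = (C + (132/101 - 115/C))*(C + (30*C - 2)) = (132/101 + C - 115/C)*(C + (-2 + 30*C)) = (132/101 + C - 115/C)*(-2 + 31*C) = (-2 + 31*C)*(132/101 + C - 115/C))
x(-273)/55 = ((1/101)*(23230 - 273*(-360329 + 3131*(-273)² + 3890*(-273)))/(-273))/55 = ((1/101)*(-1/273)*(23230 - 273*(-360329 + 3131*74529 - 1061970)))*(1/55) = ((1/101)*(-1/273)*(23230 - 273*(-360329 + 233350299 - 1061970)))*(1/55) = ((1/101)*(-1/273)*(23230 - 273*231928000))*(1/55) = ((1/101)*(-1/273)*(23230 - 63316344000))*(1/55) = ((1/101)*(-1/273)*(-63316320770))*(1/55) = (63316320770/27573)*(1/55) = 12663264154/303303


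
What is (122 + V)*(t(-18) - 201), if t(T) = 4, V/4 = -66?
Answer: 27974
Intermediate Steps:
V = -264 (V = 4*(-66) = -264)
(122 + V)*(t(-18) - 201) = (122 - 264)*(4 - 201) = -142*(-197) = 27974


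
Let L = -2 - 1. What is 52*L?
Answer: -156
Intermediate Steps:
L = -3
52*L = 52*(-3) = -156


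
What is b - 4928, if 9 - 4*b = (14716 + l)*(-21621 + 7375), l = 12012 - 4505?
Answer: 316569155/4 ≈ 7.9142e+7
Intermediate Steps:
l = 7507
b = 316588867/4 (b = 9/4 - (14716 + 7507)*(-21621 + 7375)/4 = 9/4 - 22223*(-14246)/4 = 9/4 - ¼*(-316588858) = 9/4 + 158294429/2 = 316588867/4 ≈ 7.9147e+7)
b - 4928 = 316588867/4 - 4928 = 316569155/4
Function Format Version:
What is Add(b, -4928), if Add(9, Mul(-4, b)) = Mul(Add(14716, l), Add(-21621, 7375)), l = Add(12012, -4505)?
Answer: Rational(316569155, 4) ≈ 7.9142e+7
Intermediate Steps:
l = 7507
b = Rational(316588867, 4) (b = Add(Rational(9, 4), Mul(Rational(-1, 4), Mul(Add(14716, 7507), Add(-21621, 7375)))) = Add(Rational(9, 4), Mul(Rational(-1, 4), Mul(22223, -14246))) = Add(Rational(9, 4), Mul(Rational(-1, 4), -316588858)) = Add(Rational(9, 4), Rational(158294429, 2)) = Rational(316588867, 4) ≈ 7.9147e+7)
Add(b, -4928) = Add(Rational(316588867, 4), -4928) = Rational(316569155, 4)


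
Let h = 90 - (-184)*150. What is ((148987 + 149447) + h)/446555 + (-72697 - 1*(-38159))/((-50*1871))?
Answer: 4593201679/4177522025 ≈ 1.0995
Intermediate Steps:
h = 27690 (h = 90 - 184*(-150) = 90 + 27600 = 27690)
((148987 + 149447) + h)/446555 + (-72697 - 1*(-38159))/((-50*1871)) = ((148987 + 149447) + 27690)/446555 + (-72697 - 1*(-38159))/((-50*1871)) = (298434 + 27690)*(1/446555) + (-72697 + 38159)/(-93550) = 326124*(1/446555) - 34538*(-1/93550) = 326124/446555 + 17269/46775 = 4593201679/4177522025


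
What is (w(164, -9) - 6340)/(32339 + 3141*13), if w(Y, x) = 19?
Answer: -6321/73172 ≈ -0.086385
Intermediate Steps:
(w(164, -9) - 6340)/(32339 + 3141*13) = (19 - 6340)/(32339 + 3141*13) = -6321/(32339 + 40833) = -6321/73172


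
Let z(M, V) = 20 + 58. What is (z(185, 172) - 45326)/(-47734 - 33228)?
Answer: 3232/5783 ≈ 0.55888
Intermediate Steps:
z(M, V) = 78
(z(185, 172) - 45326)/(-47734 - 33228) = (78 - 45326)/(-47734 - 33228) = -45248/(-80962) = -45248*(-1/80962) = 3232/5783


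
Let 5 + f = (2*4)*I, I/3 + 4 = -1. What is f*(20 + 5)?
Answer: -3125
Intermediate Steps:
I = -15 (I = -12 + 3*(-1) = -12 - 3 = -15)
f = -125 (f = -5 + (2*4)*(-15) = -5 + 8*(-15) = -5 - 120 = -125)
f*(20 + 5) = -125*(20 + 5) = -125*25 = -3125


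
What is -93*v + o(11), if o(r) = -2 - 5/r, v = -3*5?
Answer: 15318/11 ≈ 1392.5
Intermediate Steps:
v = -15
o(r) = -2 - 5/r
-93*v + o(11) = -93*(-15) + (-2 - 5/11) = 1395 + (-2 - 5*1/11) = 1395 + (-2 - 5/11) = 1395 - 27/11 = 15318/11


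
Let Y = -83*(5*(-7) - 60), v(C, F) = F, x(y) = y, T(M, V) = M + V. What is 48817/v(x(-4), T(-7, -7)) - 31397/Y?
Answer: -385361603/110390 ≈ -3490.9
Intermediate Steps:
Y = 7885 (Y = -83*(-35 - 60) = -83*(-95) = 7885)
48817/v(x(-4), T(-7, -7)) - 31397/Y = 48817/(-7 - 7) - 31397/7885 = 48817/(-14) - 31397*1/7885 = 48817*(-1/14) - 31397/7885 = -48817/14 - 31397/7885 = -385361603/110390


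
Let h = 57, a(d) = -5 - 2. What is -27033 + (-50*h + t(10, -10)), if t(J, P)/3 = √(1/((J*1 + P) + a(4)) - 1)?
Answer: -29883 + 6*I*√14/7 ≈ -29883.0 + 3.2071*I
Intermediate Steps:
a(d) = -7
t(J, P) = 3*√(-1 + 1/(-7 + J + P)) (t(J, P) = 3*√(1/((J*1 + P) - 7) - 1) = 3*√(1/((J + P) - 7) - 1) = 3*√(1/(-7 + J + P) - 1) = 3*√(-1 + 1/(-7 + J + P)))
-27033 + (-50*h + t(10, -10)) = -27033 + (-50*57 + 3*√((8 - 1*10 - 1*(-10))/(-7 + 10 - 10))) = -27033 + (-2850 + 3*√((8 - 10 + 10)/(-7))) = -27033 + (-2850 + 3*√(-⅐*8)) = -27033 + (-2850 + 3*√(-8/7)) = -27033 + (-2850 + 3*(2*I*√14/7)) = -27033 + (-2850 + 6*I*√14/7) = -29883 + 6*I*√14/7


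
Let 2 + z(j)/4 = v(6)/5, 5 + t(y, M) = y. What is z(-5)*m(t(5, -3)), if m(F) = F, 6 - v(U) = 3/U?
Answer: 0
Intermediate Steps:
v(U) = 6 - 3/U
t(y, M) = -5 + y
z(j) = -18/5 (z(j) = -8 + 4*((6 - 3/6)/5) = -8 + 4*((6 - 3*⅙)*(⅕)) = -8 + 4*((6 - ½)*(⅕)) = -8 + 4*((11/2)*(⅕)) = -8 + 4*(11/10) = -8 + 22/5 = -18/5)
z(-5)*m(t(5, -3)) = -18*(-5 + 5)/5 = -18/5*0 = 0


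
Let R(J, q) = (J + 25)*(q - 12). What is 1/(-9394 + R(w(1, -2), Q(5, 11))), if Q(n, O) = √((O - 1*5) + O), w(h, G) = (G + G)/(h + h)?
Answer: -9670/93499907 - 23*√17/93499907 ≈ -0.00010444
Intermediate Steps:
w(h, G) = G/h (w(h, G) = (2*G)/((2*h)) = (2*G)*(1/(2*h)) = G/h)
Q(n, O) = √(-5 + 2*O) (Q(n, O) = √((O - 5) + O) = √((-5 + O) + O) = √(-5 + 2*O))
R(J, q) = (-12 + q)*(25 + J) (R(J, q) = (25 + J)*(-12 + q) = (-12 + q)*(25 + J))
1/(-9394 + R(w(1, -2), Q(5, 11))) = 1/(-9394 + (-300 - (-24)/1 + 25*√(-5 + 2*11) + (-2/1)*√(-5 + 2*11))) = 1/(-9394 + (-300 - (-24) + 25*√(-5 + 22) + (-2*1)*√(-5 + 22))) = 1/(-9394 + (-300 - 12*(-2) + 25*√17 - 2*√17)) = 1/(-9394 + (-300 + 24 + 25*√17 - 2*√17)) = 1/(-9394 + (-276 + 23*√17)) = 1/(-9670 + 23*√17)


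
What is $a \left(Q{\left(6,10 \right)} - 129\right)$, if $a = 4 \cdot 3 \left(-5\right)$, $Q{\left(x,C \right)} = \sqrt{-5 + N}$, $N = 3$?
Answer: $7740 - 60 i \sqrt{2} \approx 7740.0 - 84.853 i$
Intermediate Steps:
$Q{\left(x,C \right)} = i \sqrt{2}$ ($Q{\left(x,C \right)} = \sqrt{-5 + 3} = \sqrt{-2} = i \sqrt{2}$)
$a = -60$ ($a = 12 \left(-5\right) = -60$)
$a \left(Q{\left(6,10 \right)} - 129\right) = - 60 \left(i \sqrt{2} - 129\right) = - 60 \left(-129 + i \sqrt{2}\right) = 7740 - 60 i \sqrt{2}$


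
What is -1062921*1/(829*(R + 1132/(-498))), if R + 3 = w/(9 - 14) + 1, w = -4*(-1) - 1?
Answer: 1323336645/5029543 ≈ 263.11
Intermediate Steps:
w = 3 (w = 4 - 1 = 3)
R = -13/5 (R = -3 + (3/(9 - 14) + 1) = -3 + (3/(-5) + 1) = -3 + (-⅕*3 + 1) = -3 + (-⅗ + 1) = -3 + ⅖ = -13/5 ≈ -2.6000)
-1062921*1/(829*(R + 1132/(-498))) = -1062921*1/(829*(-13/5 + 1132/(-498))) = -1062921*1/(829*(-13/5 + 1132*(-1/498))) = -1062921*1/(829*(-13/5 - 566/249)) = -1062921/(829*(-6067/1245)) = -1062921/(-5029543/1245) = -1062921*(-1245/5029543) = 1323336645/5029543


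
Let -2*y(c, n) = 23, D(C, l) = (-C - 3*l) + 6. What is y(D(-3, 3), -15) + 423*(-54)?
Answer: -45707/2 ≈ -22854.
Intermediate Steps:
D(C, l) = 6 - C - 3*l
y(c, n) = -23/2 (y(c, n) = -1/2*23 = -23/2)
y(D(-3, 3), -15) + 423*(-54) = -23/2 + 423*(-54) = -23/2 - 22842 = -45707/2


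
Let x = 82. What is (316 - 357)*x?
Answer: -3362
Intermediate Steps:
(316 - 357)*x = (316 - 357)*82 = -41*82 = -3362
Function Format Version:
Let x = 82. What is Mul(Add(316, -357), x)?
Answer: -3362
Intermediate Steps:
Mul(Add(316, -357), x) = Mul(Add(316, -357), 82) = Mul(-41, 82) = -3362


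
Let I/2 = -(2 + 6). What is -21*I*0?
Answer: 0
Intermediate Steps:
I = -16 (I = 2*(-(2 + 6)) = 2*(-1*8) = 2*(-8) = -16)
-21*I*0 = -21*(-16)*0 = 336*0 = 0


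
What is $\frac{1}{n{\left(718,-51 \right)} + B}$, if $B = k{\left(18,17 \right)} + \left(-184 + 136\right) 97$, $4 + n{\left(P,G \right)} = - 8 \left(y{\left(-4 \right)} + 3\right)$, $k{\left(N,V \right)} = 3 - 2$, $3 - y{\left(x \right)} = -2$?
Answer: $- \frac{1}{4723} \approx -0.00021173$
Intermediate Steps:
$y{\left(x \right)} = 5$ ($y{\left(x \right)} = 3 - -2 = 3 + 2 = 5$)
$k{\left(N,V \right)} = 1$
$n{\left(P,G \right)} = -68$ ($n{\left(P,G \right)} = -4 - 8 \left(5 + 3\right) = -4 - 64 = -68$)
$B = -4655$ ($B = 1 + \left(-184 + 136\right) 97 = 1 - 4656 = -4655$)
$\frac{1}{n{\left(718,-51 \right)} + B} = \frac{1}{-68 - 4655} = \frac{1}{-4723} = - \frac{1}{4723}$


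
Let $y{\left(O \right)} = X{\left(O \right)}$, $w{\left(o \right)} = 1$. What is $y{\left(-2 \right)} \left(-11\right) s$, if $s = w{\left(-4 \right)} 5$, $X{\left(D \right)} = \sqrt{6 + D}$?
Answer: $-110$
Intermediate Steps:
$y{\left(O \right)} = \sqrt{6 + O}$
$s = 5$ ($s = 1 \cdot 5 = 5$)
$y{\left(-2 \right)} \left(-11\right) s = \sqrt{6 - 2} \left(-11\right) 5 = \sqrt{4} \left(-11\right) 5 = 2 \left(-11\right) 5 = \left(-22\right) 5 = -110$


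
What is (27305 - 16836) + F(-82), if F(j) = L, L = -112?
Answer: 10357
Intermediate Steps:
F(j) = -112
(27305 - 16836) + F(-82) = (27305 - 16836) - 112 = 10469 - 112 = 10357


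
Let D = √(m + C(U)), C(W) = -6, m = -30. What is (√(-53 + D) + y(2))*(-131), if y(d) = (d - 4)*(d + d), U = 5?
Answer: 1048 - 131*√(-53 + 6*I) ≈ 994.1 - 955.22*I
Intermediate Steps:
D = 6*I (D = √(-30 - 6) = √(-36) = 6*I ≈ 6.0*I)
y(d) = 2*d*(-4 + d) (y(d) = (-4 + d)*(2*d) = 2*d*(-4 + d))
(√(-53 + D) + y(2))*(-131) = (√(-53 + 6*I) + 2*2*(-4 + 2))*(-131) = (√(-53 + 6*I) + 2*2*(-2))*(-131) = (√(-53 + 6*I) - 8)*(-131) = (-8 + √(-53 + 6*I))*(-131) = 1048 - 131*√(-53 + 6*I)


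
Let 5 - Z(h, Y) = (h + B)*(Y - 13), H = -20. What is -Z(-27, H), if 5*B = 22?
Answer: 3704/5 ≈ 740.80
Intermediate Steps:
B = 22/5 (B = (⅕)*22 = 22/5 ≈ 4.4000)
Z(h, Y) = 5 - (-13 + Y)*(22/5 + h) (Z(h, Y) = 5 - (h + 22/5)*(Y - 13) = 5 - (22/5 + h)*(-13 + Y) = 5 - (-13 + Y)*(22/5 + h))
-Z(-27, H) = -(311/5 + 13*(-27) - 22/5*(-20) - 1*(-20)*(-27)) = -(311/5 - 351 + 88 - 540) = -1*(-3704/5) = 3704/5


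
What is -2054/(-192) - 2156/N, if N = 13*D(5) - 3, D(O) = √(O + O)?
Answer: 1105459/161376 - 28028*√10/1681 ≈ -45.876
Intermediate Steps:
D(O) = √2*√O (D(O) = √(2*O) = √2*√O)
N = -3 + 13*√10 (N = 13*(√2*√5) - 3 = 13*√10 - 3 = -3 + 13*√10 ≈ 38.110)
-2054/(-192) - 2156/N = -2054/(-192) - 2156/(-3 + 13*√10) = -2054*(-1/192) - 2156/(-3 + 13*√10) = 1027/96 - 2156/(-3 + 13*√10)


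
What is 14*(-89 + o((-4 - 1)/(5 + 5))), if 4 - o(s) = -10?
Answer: -1050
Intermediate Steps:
o(s) = 14 (o(s) = 4 - 1*(-10) = 4 + 10 = 14)
14*(-89 + o((-4 - 1)/(5 + 5))) = 14*(-89 + 14) = 14*(-75) = -1050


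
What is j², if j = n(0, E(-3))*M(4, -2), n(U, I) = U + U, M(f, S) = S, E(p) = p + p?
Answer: 0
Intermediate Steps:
E(p) = 2*p
n(U, I) = 2*U
j = 0 (j = (2*0)*(-2) = 0*(-2) = 0)
j² = 0² = 0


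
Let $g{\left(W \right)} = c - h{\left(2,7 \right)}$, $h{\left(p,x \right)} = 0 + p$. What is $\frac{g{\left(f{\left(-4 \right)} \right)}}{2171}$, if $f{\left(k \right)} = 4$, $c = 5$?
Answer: $\frac{3}{2171} \approx 0.0013819$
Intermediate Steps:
$h{\left(p,x \right)} = p$
$g{\left(W \right)} = 3$ ($g{\left(W \right)} = 5 - 2 = 3$)
$\frac{g{\left(f{\left(-4 \right)} \right)}}{2171} = \frac{3}{2171}$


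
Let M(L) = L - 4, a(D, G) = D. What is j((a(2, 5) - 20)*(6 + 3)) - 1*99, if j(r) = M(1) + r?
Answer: -264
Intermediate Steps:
M(L) = -4 + L
j(r) = -3 + r (j(r) = (-4 + 1) + r = -3 + r)
j((a(2, 5) - 20)*(6 + 3)) - 1*99 = (-3 + (2 - 20)*(6 + 3)) - 1*99 = (-3 - 18*9) - 99 = (-3 - 162) - 99 = -165 - 99 = -264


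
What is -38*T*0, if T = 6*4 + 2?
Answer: 0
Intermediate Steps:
T = 26 (T = 24 + 2 = 26)
-38*T*0 = -38*26*0 = -988*0 = 0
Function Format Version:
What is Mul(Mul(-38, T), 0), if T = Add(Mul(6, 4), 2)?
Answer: 0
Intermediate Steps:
T = 26 (T = Add(24, 2) = 26)
Mul(Mul(-38, T), 0) = Mul(Mul(-38, 26), 0) = Mul(-988, 0) = 0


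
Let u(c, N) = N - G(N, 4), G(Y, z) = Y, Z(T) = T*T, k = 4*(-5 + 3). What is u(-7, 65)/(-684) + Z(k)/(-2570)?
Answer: -32/1285 ≈ -0.024903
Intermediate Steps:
k = -8 (k = 4*(-2) = -8)
Z(T) = T**2
u(c, N) = 0 (u(c, N) = N - N = 0)
u(-7, 65)/(-684) + Z(k)/(-2570) = 0/(-684) + (-8)**2/(-2570) = 0*(-1/684) + 64*(-1/2570) = 0 - 32/1285 = -32/1285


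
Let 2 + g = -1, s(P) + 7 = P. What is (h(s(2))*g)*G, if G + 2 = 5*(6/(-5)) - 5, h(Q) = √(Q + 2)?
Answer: 39*I*√3 ≈ 67.55*I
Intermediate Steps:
s(P) = -7 + P
g = -3 (g = -2 - 1 = -3)
h(Q) = √(2 + Q)
G = -13 (G = -2 + (5*(6/(-5)) - 5) = -2 + (5*(6*(-⅕)) - 5) = -2 + (5*(-6/5) - 5) = -2 + (-6 - 5) = -2 - 11 = -13)
(h(s(2))*g)*G = (√(2 + (-7 + 2))*(-3))*(-13) = (√(2 - 5)*(-3))*(-13) = (√(-3)*(-3))*(-13) = ((I*√3)*(-3))*(-13) = -3*I*√3*(-13) = 39*I*√3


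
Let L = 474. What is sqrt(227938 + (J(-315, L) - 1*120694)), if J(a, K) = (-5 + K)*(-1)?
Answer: 5*sqrt(4271) ≈ 326.76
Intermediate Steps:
J(a, K) = 5 - K
sqrt(227938 + (J(-315, L) - 1*120694)) = sqrt(227938 + ((5 - 1*474) - 1*120694)) = sqrt(227938 + ((5 - 474) - 120694)) = sqrt(227938 + (-469 - 120694)) = sqrt(227938 - 121163) = sqrt(106775) = 5*sqrt(4271)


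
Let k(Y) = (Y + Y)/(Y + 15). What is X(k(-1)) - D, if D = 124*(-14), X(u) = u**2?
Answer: 85065/49 ≈ 1736.0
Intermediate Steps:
k(Y) = 2*Y/(15 + Y) (k(Y) = (2*Y)/(15 + Y) = 2*Y/(15 + Y))
D = -1736
X(k(-1)) - D = (2*(-1)/(15 - 1))**2 - 1*(-1736) = (2*(-1)/14)**2 + 1736 = (2*(-1)*(1/14))**2 + 1736 = (-1/7)**2 + 1736 = 1/49 + 1736 = 85065/49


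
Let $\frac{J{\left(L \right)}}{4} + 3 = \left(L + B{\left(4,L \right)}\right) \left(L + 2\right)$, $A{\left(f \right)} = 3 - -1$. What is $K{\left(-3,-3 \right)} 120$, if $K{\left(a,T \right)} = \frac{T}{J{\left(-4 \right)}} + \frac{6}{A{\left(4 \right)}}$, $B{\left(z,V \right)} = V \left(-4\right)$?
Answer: $\frac{550}{3} \approx 183.33$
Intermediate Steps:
$A{\left(f \right)} = 4$ ($A{\left(f \right)} = 3 + 1 = 4$)
$B{\left(z,V \right)} = - 4 V$
$J{\left(L \right)} = -12 - 12 L \left(2 + L\right)$ ($J{\left(L \right)} = -12 + 4 \left(L - 4 L\right) \left(L + 2\right) = -12 + 4 - 3 L \left(2 + L\right) = -12 + 4 \left(- 3 L \left(2 + L\right)\right) = -12 - 12 L \left(2 + L\right)$)
$K{\left(a,T \right)} = \frac{3}{2} - \frac{T}{108}$ ($K{\left(a,T \right)} = \frac{T}{-12 - -96 - 12 \left(-4\right)^{2}} + \frac{6}{4} = \frac{T}{-12 + 96 - 192} + 6 \cdot \frac{1}{4} = \frac{T}{-12 + 96 - 192} + \frac{3}{2} = \frac{T}{-108} + \frac{3}{2} = T \left(- \frac{1}{108}\right) + \frac{3}{2} = - \frac{T}{108} + \frac{3}{2} = \frac{3}{2} - \frac{T}{108}$)
$K{\left(-3,-3 \right)} 120 = \left(\frac{3}{2} - - \frac{1}{36}\right) 120 = \left(\frac{3}{2} + \frac{1}{36}\right) 120 = \frac{55}{36} \cdot 120 = \frac{550}{3}$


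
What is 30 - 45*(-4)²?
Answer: -690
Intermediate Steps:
30 - 45*(-4)² = 30 - 45*16 = 30 - 720 = -690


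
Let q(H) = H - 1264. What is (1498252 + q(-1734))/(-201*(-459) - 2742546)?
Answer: -498418/883429 ≈ -0.56419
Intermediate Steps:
q(H) = -1264 + H
(1498252 + q(-1734))/(-201*(-459) - 2742546) = (1498252 + (-1264 - 1734))/(-201*(-459) - 2742546) = (1498252 - 2998)/(92259 - 2742546) = 1495254/(-2650287) = 1495254*(-1/2650287) = -498418/883429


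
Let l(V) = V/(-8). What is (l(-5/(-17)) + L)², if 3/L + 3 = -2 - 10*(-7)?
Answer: 6889/78145600 ≈ 8.8156e-5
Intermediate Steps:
l(V) = -V/8 (l(V) = V*(-⅛) = -V/8)
L = 3/65 (L = 3/(-3 + (-2 - 10*(-7))) = 3/(-3 + (-2 + 70)) = 3/(-3 + 68) = 3/65 ≈ 0.046154)
(l(-5/(-17)) + L)² = (-(-5)/(8*(-17)) + 3/65)² = (-(-5)*(-1)/(8*17) + 3/65)² = (-⅛*5/17 + 3/65)² = (-5/136 + 3/65)² = (83/8840)² = 6889/78145600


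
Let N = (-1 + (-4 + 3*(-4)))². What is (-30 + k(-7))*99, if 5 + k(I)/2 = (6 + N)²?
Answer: 17226990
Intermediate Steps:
N = 289 (N = (-1 + (-4 - 12))² = (-1 - 16)² = (-17)² = 289)
k(I) = 174040 (k(I) = -10 + 2*(6 + 289)² = -10 + 2*295² = -10 + 2*87025 = -10 + 174050 = 174040)
(-30 + k(-7))*99 = (-30 + 174040)*99 = 174010*99 = 17226990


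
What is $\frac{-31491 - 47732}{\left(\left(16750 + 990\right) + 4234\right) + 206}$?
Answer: $- \frac{79223}{22180} \approx -3.5718$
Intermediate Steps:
$\frac{-31491 - 47732}{\left(\left(16750 + 990\right) + 4234\right) + 206} = - \frac{79223}{\left(17740 + 4234\right) + 206} = - \frac{79223}{21974 + 206} = - \frac{79223}{22180}$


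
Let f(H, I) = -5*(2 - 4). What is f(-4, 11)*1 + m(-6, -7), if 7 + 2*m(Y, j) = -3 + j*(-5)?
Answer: 45/2 ≈ 22.500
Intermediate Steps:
m(Y, j) = -5 - 5*j/2 (m(Y, j) = -7/2 + (-3 + j*(-5))/2 = -7/2 + (-3 - 5*j)/2 = -7/2 + (-3/2 - 5*j/2) = -5 - 5*j/2)
f(H, I) = 10 (f(H, I) = -5*(-2) = 10)
f(-4, 11)*1 + m(-6, -7) = 10*1 + (-5 - 5/2*(-7)) = 10 + (-5 + 35/2) = 10 + 25/2 = 45/2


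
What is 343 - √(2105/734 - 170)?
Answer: 343 - 5*I*√3601738/734 ≈ 343.0 - 12.928*I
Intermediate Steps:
343 - √(2105/734 - 170) = 343 - √(-122675/734) = 343 - 5*I*√3601738/734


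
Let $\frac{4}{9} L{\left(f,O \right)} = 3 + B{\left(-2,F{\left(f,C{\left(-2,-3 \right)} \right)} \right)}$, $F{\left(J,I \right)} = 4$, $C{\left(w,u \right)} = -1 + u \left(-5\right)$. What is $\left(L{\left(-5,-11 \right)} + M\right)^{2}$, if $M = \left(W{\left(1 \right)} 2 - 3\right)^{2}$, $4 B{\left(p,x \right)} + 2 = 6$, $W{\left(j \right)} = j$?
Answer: $100$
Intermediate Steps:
$C{\left(w,u \right)} = -1 - 5 u$
$B{\left(p,x \right)} = 1$ ($B{\left(p,x \right)} = - \frac{1}{2} + \frac{1}{4} \cdot 6 = - \frac{1}{2} + \frac{3}{2} = 1$)
$L{\left(f,O \right)} = 9$ ($L{\left(f,O \right)} = \frac{9 \left(3 + 1\right)}{4} = \frac{9}{4} \cdot 4 = 9$)
$M = 1$ ($M = \left(1 \cdot 2 - 3\right)^{2} = \left(2 - 3\right)^{2} = \left(-1\right)^{2} = 1$)
$\left(L{\left(-5,-11 \right)} + M\right)^{2} = \left(9 + 1\right)^{2} = 10^{2} = 100$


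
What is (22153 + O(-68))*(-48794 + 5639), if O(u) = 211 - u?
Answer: -968052960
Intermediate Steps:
(22153 + O(-68))*(-48794 + 5639) = (22153 + (211 - 1*(-68)))*(-48794 + 5639) = (22153 + (211 + 68))*(-43155) = (22153 + 279)*(-43155) = 22432*(-43155) = -968052960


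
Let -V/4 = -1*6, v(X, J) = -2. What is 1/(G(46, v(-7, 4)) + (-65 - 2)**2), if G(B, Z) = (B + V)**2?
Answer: 1/9389 ≈ 0.00010651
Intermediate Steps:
V = 24 (V = -(-4)*6 = -4*(-6) = 24)
G(B, Z) = (24 + B)**2 (G(B, Z) = (B + 24)**2 = (24 + B)**2)
1/(G(46, v(-7, 4)) + (-65 - 2)**2) = 1/((24 + 46)**2 + (-65 - 2)**2) = 1/(70**2 + (-67)**2) = 1/(4900 + 4489) = 1/9389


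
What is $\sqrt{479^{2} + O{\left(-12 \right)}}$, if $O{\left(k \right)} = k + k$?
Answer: $\sqrt{229417} \approx 478.98$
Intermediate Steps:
$O{\left(k \right)} = 2 k$
$\sqrt{479^{2} + O{\left(-12 \right)}} = \sqrt{479^{2} + 2 \left(-12\right)} = \sqrt{229441 - 24} = \sqrt{229417}$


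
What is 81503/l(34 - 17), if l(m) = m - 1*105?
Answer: -81503/88 ≈ -926.17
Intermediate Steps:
l(m) = -105 + m (l(m) = m - 105 = -105 + m)
81503/l(34 - 17) = 81503/(-105 + (34 - 17)) = 81503/(-105 + 17) = 81503/(-88) = 81503*(-1/88) = -81503/88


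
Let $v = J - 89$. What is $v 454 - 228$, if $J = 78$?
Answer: $-5222$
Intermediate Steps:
$v = -11$ ($v = 78 - 89 = -11$)
$v 454 - 228 = \left(-11\right) 454 - 228 = -4994 - 228 = -5222$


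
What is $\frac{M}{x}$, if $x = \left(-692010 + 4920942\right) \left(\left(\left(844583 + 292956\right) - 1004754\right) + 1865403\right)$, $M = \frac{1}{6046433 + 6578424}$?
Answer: $\frac{1}{106682581458333944112} \approx 9.3736 \cdot 10^{-21}$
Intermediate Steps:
$M = \frac{1}{12624857} \approx 7.9209 \cdot 10^{-8}$
$x = 8450201175216$ ($x = 4228932 \left(\left(1137539 - 1004754\right) + 1865403\right) = 4228932 \left(132785 + 1865403\right) = 4228932 \cdot 1998188 = 8450201175216$)
$\frac{M}{x} = \frac{1}{12624857 \cdot 8450201175216} = \frac{1}{12624857} \cdot \frac{1}{8450201175216} = \frac{1}{106682581458333944112}$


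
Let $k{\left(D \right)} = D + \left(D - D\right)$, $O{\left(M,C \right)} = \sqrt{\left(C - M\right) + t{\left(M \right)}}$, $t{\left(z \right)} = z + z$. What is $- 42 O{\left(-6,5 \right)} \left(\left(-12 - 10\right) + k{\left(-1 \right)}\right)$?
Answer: $966 i \approx 966.0 i$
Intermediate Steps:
$t{\left(z \right)} = 2 z$
$O{\left(M,C \right)} = \sqrt{C + M}$ ($O{\left(M,C \right)} = \sqrt{\left(C - M\right) + 2 M} = \sqrt{C + M}$)
$k{\left(D \right)} = D$ ($k{\left(D \right)} = D + 0 = D$)
$- 42 O{\left(-6,5 \right)} \left(\left(-12 - 10\right) + k{\left(-1 \right)}\right) = - 42 \sqrt{5 - 6} \left(\left(-12 - 10\right) - 1\right) = - 42 \sqrt{-1} \left(-22 - 1\right) = - 42 i \left(-23\right) = 966 i$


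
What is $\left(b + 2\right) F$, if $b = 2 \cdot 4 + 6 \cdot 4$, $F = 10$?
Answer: $340$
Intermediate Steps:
$b = 32$ ($b = 8 + 24 = 32$)
$\left(b + 2\right) F = \left(32 + 2\right) 10 = 34 \cdot 10 = 340$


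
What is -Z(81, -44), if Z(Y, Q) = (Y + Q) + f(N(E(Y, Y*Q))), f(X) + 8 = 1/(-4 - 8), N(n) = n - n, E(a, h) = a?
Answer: -347/12 ≈ -28.917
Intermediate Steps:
N(n) = 0
f(X) = -97/12 (f(X) = -8 + 1/(-4 - 8) = -8 + 1/(-12) = -8 - 1/12 = -97/12)
Z(Y, Q) = -97/12 + Q + Y (Z(Y, Q) = (Y + Q) - 97/12 = (Q + Y) - 97/12 = -97/12 + Q + Y)
-Z(81, -44) = -(-97/12 - 44 + 81) = -1*347/12 = -347/12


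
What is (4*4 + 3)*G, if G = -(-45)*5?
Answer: 4275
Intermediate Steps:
G = 225 (G = -45*(-5) = 225)
(4*4 + 3)*G = (4*4 + 3)*225 = (16 + 3)*225 = 19*225 = 4275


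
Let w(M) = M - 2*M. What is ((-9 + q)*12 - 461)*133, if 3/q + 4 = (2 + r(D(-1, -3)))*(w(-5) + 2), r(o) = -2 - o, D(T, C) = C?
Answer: -1281721/17 ≈ -75395.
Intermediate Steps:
w(M) = -M
q = 3/17 (q = 3/(-4 + (2 + (-2 - 1*(-3)))*(-1*(-5) + 2)) = 3/(-4 + (2 + (-2 + 3))*(5 + 2)) = 3/(-4 + (2 + 1)*7) = 3/(-4 + 3*7) = 3/(-4 + 21) = 3/17 ≈ 0.17647)
((-9 + q)*12 - 461)*133 = ((-9 + 3/17)*12 - 461)*133 = (-150/17*12 - 461)*133 = (-1800/17 - 461)*133 = -9637/17*133 = -1281721/17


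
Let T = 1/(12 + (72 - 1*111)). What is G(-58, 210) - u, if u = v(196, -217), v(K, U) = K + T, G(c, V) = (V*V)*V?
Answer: 250041709/27 ≈ 9.2608e+6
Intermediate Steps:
G(c, V) = V³ (G(c, V) = V²*V = V³)
T = -1/27 (T = 1/(12 + (72 - 111)) = 1/(12 - 39) = 1/(-27) = -1/27 ≈ -0.037037)
v(K, U) = -1/27 + K (v(K, U) = K - 1/27 = -1/27 + K)
u = 5291/27 (u = -1/27 + 196 = 5291/27 ≈ 195.96)
G(-58, 210) - u = 210³ - 1*5291/27 = 9261000 - 5291/27 = 250041709/27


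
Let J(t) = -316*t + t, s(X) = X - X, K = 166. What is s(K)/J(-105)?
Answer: 0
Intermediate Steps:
s(X) = 0
J(t) = -315*t
s(K)/J(-105) = 0/((-315*(-105))) = 0/33075 = 0*(1/33075) = 0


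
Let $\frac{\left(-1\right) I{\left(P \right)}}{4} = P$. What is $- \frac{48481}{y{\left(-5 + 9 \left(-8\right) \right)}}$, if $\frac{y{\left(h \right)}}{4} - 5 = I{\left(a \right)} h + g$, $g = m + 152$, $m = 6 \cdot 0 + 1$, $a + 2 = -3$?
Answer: $\frac{48481}{5528} \approx 8.7701$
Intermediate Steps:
$a = -5$ ($a = -2 - 3 = -5$)
$m = 1$ ($m = 0 + 1 = 1$)
$g = 153$ ($g = 1 + 152 = 153$)
$I{\left(P \right)} = - 4 P$
$y{\left(h \right)} = 632 + 80 h$ ($y{\left(h \right)} = 20 + 4 \left(\left(-4\right) \left(-5\right) h + 153\right) = 20 + 4 \left(20 h + 153\right) = 20 + 4 \left(153 + 20 h\right) = 20 + \left(612 + 80 h\right) = 632 + 80 h$)
$- \frac{48481}{y{\left(-5 + 9 \left(-8\right) \right)}} = - \frac{48481}{632 + 80 \left(-5 + 9 \left(-8\right)\right)} = - \frac{48481}{632 + 80 \left(-5 - 72\right)} = - \frac{48481}{632 + 80 \left(-77\right)} = - \frac{48481}{632 - 6160} = - \frac{48481}{-5528} = \left(-48481\right) \left(- \frac{1}{5528}\right) = \frac{48481}{5528}$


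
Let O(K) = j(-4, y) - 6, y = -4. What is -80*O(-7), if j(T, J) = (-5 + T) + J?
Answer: 1520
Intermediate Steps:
j(T, J) = -5 + J + T
O(K) = -19 (O(K) = (-5 - 4 - 4) - 6 = -13 - 6 = -19)
-80*O(-7) = -80*(-19) = 1520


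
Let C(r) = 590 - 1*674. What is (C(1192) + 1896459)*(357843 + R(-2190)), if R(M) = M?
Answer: 674451457875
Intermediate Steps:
C(r) = -84 (C(r) = 590 - 674 = -84)
(C(1192) + 1896459)*(357843 + R(-2190)) = (-84 + 1896459)*(357843 - 2190) = 1896375*355653 = 674451457875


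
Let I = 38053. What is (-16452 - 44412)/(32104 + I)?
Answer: -60864/70157 ≈ -0.86754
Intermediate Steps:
(-16452 - 44412)/(32104 + I) = (-16452 - 44412)/(32104 + 38053) = -60864/70157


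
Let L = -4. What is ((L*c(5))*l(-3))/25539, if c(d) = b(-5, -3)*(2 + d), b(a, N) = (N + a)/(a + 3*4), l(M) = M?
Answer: -32/8513 ≈ -0.0037590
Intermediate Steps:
b(a, N) = (N + a)/(12 + a) (b(a, N) = (N + a)/(a + 12) = (N + a)/(12 + a))
c(d) = -16/7 - 8*d/7 (c(d) = ((-3 - 5)/(12 - 5))*(2 + d) = (-8/7)*(2 + d) = ((1/7)*(-8))*(2 + d) = -8*(2 + d)/7 = -16/7 - 8*d/7)
((L*c(5))*l(-3))/25539 = (-4*(-16/7 - 8/7*5)*(-3))/25539 = (-4*(-16/7 - 40/7)*(-3))*(1/25539) = (-4*(-8)*(-3))*(1/25539) = (32*(-3))*(1/25539) = -96*1/25539 = -32/8513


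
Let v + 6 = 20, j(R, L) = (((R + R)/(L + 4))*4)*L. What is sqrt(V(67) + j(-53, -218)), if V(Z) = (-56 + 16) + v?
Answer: I*sqrt(5242786)/107 ≈ 21.399*I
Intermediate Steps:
j(R, L) = 8*L*R/(4 + L) (j(R, L) = (((2*R)/(4 + L))*4)*L = ((2*R/(4 + L))*4)*L = (8*R/(4 + L))*L = 8*L*R/(4 + L))
v = 14 (v = -6 + 20 = 14)
V(Z) = -26 (V(Z) = (-56 + 16) + 14 = -40 + 14 = -26)
sqrt(V(67) + j(-53, -218)) = sqrt(-26 + 8*(-218)*(-53)/(4 - 218)) = sqrt(-26 + 8*(-218)*(-53)/(-214)) = sqrt(-26 + 8*(-218)*(-53)*(-1/214)) = sqrt(-26 - 46216/107) = sqrt(-48998/107) = I*sqrt(5242786)/107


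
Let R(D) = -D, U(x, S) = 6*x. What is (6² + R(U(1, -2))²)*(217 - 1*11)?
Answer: 14832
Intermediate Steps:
(6² + R(U(1, -2))²)*(217 - 1*11) = (6² + (-6)²)*(217 - 1*11) = (36 + (-1*6)²)*(217 - 11) = (36 + (-6)²)*206 = (36 + 36)*206 = 72*206 = 14832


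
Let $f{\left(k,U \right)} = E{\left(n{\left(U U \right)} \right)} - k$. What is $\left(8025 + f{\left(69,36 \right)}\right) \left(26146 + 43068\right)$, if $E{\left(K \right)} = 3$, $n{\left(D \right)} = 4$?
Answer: $550874226$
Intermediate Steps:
$f{\left(k,U \right)} = 3 - k$
$\left(8025 + f{\left(69,36 \right)}\right) \left(26146 + 43068\right) = \left(8025 + \left(3 - 69\right)\right) \left(26146 + 43068\right) = \left(8025 + \left(3 - 69\right)\right) 69214 = \left(8025 - 66\right) 69214 = 7959 \cdot 69214 = 550874226$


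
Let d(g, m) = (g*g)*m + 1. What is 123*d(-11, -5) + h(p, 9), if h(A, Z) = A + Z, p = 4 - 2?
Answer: -74281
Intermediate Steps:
d(g, m) = 1 + m*g² (d(g, m) = g²*m + 1 = m*g² + 1 = 1 + m*g²)
p = 2
123*d(-11, -5) + h(p, 9) = 123*(1 - 5*(-11)²) + (2 + 9) = 123*(1 - 5*121) + 11 = 123*(1 - 605) + 11 = 123*(-604) + 11 = -74292 + 11 = -74281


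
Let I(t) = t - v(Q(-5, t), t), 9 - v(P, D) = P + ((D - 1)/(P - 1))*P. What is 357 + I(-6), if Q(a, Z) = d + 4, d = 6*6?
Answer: 14618/39 ≈ 374.82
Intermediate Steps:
d = 36
Q(a, Z) = 40 (Q(a, Z) = 36 + 4 = 40)
v(P, D) = 9 - P - P*(-1 + D)/(-1 + P) (v(P, D) = 9 - (P + ((D - 1)/(P - 1))*P) = 9 - (P + ((-1 + D)/(-1 + P))*P) = 9 - (P + P*(-1 + D)/(-1 + P)) = 9 + (-P - P*(-1 + D)/(-1 + P)) = 9 - P - P*(-1 + D)/(-1 + P))
I(t) = 1169/39 + 79*t/39 (I(t) = t - (-9 - 1*40² + 11*40 - 1*t*40)/(-1 + 40) = t - (-9 - 1*1600 + 440 - 40*t)/39 = t - (-9 - 1600 + 440 - 40*t)/39 = t - (-1169 - 40*t)/39 = t - (-1169/39 - 40*t/39) = t + (1169/39 + 40*t/39) = 1169/39 + 79*t/39)
357 + I(-6) = 357 + (1169/39 + (79/39)*(-6)) = 357 + (1169/39 - 158/13) = 357 + 695/39 = 14618/39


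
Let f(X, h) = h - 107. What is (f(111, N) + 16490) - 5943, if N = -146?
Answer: 10294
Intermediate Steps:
f(X, h) = -107 + h
(f(111, N) + 16490) - 5943 = ((-107 - 146) + 16490) - 5943 = (-253 + 16490) - 5943 = 16237 - 5943 = 10294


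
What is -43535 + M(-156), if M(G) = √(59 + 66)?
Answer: -43535 + 5*√5 ≈ -43524.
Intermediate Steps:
M(G) = 5*√5 (M(G) = √125 = 5*√5)
-43535 + M(-156) = -43535 + 5*√5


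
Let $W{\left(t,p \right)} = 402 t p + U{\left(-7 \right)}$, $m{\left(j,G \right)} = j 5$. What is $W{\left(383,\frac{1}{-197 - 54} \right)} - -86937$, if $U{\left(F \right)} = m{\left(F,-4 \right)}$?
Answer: $\frac{21658436}{251} \approx 86289.0$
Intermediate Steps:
$m{\left(j,G \right)} = 5 j$
$U{\left(F \right)} = 5 F$
$W{\left(t,p \right)} = -35 + 402 p t$ ($W{\left(t,p \right)} = 402 t p + 5 \left(-7\right) = 402 p t - 35 = -35 + 402 p t$)
$W{\left(383,\frac{1}{-197 - 54} \right)} - -86937 = \left(-35 + 402 \frac{1}{-197 - 54} \cdot 383\right) - -86937 = \left(-35 + 402 \frac{1}{-251} \cdot 383\right) + 86937 = \left(-35 + 402 \left(- \frac{1}{251}\right) 383\right) + 86937 = \left(-35 - \frac{153966}{251}\right) + 86937 = - \frac{162751}{251} + 86937 = \frac{21658436}{251}$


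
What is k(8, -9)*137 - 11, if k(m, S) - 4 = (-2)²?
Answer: 1085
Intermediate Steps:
k(m, S) = 8 (k(m, S) = 4 + (-2)² = 4 + 4 = 8)
k(8, -9)*137 - 11 = 8*137 - 11 = 1096 - 11 = 1085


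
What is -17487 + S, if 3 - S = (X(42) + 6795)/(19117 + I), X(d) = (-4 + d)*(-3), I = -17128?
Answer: -682007/39 ≈ -17487.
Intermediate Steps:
X(d) = 12 - 3*d
S = -14/39 (S = 3 - ((12 - 3*42) + 6795)/(19117 - 17128) = 3 - ((12 - 126) + 6795)/1989 = 3 - (-114 + 6795)/1989 = 3 - 6681/1989 = 3 - 1*131/39 = 3 - 131/39 = -14/39 ≈ -0.35897)
-17487 + S = -17487 - 14/39 = -682007/39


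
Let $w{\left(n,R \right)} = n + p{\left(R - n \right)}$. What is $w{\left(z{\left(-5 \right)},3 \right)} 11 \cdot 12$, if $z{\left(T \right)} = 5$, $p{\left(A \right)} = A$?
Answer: $396$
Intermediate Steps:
$w{\left(n,R \right)} = R$ ($w{\left(n,R \right)} = n + \left(R - n\right) = R$)
$w{\left(z{\left(-5 \right)},3 \right)} 11 \cdot 12 = 3 \cdot 11 \cdot 12 = 33 \cdot 12 = 396$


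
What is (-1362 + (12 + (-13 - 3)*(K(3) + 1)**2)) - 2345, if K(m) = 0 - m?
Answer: -3759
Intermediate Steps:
K(m) = -m
(-1362 + (12 + (-13 - 3)*(K(3) + 1)**2)) - 2345 = (-1362 + (12 + (-13 - 3)*(-1*3 + 1)**2)) - 2345 = (-1362 + (12 - 16*(-3 + 1)**2)) - 2345 = (-1362 + (12 - 16*(-2)**2)) - 2345 = (-1362 + (12 - 16*4)) - 2345 = (-1362 + (12 - 64)) - 2345 = (-1362 - 52) - 2345 = -1414 - 2345 = -3759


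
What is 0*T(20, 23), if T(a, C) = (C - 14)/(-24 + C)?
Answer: 0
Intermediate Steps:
T(a, C) = (-14 + C)/(-24 + C)
0*T(20, 23) = 0*((-14 + 23)/(-24 + 23)) = 0*(9/(-1)) = 0*(-1*9) = 0*(-9) = 0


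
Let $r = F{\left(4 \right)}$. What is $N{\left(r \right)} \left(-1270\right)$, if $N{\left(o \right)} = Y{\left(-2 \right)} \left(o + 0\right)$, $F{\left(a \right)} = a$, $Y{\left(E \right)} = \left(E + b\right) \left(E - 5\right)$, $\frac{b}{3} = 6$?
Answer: $568960$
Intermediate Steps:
$b = 18$ ($b = 3 \cdot 6 = 18$)
$Y{\left(E \right)} = \left(-5 + E\right) \left(18 + E\right)$ ($Y{\left(E \right)} = \left(E + 18\right) \left(E - 5\right) = \left(18 + E\right) \left(-5 + E\right) = \left(-5 + E\right) \left(18 + E\right)$)
$r = 4$
$N{\left(o \right)} = - 112 o$ ($N{\left(o \right)} = \left(-90 + \left(-2\right)^{2} + 13 \left(-2\right)\right) \left(o + 0\right) = \left(-90 + 4 - 26\right) o = - 112 o$)
$N{\left(r \right)} \left(-1270\right) = \left(-112\right) 4 \left(-1270\right) = \left(-448\right) \left(-1270\right) = 568960$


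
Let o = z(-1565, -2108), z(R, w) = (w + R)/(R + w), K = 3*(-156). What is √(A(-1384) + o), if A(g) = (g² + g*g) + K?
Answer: 3*√425605 ≈ 1957.2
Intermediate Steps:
K = -468
z(R, w) = 1 (z(R, w) = (R + w)/(R + w) = 1)
o = 1
A(g) = -468 + 2*g² (A(g) = (g² + g*g) - 468 = (g² + g²) - 468 = 2*g² - 468 = -468 + 2*g²)
√(A(-1384) + o) = √((-468 + 2*(-1384)²) + 1) = √((-468 + 2*1915456) + 1) = √((-468 + 3830912) + 1) = √(3830444 + 1) = √3830445 = 3*√425605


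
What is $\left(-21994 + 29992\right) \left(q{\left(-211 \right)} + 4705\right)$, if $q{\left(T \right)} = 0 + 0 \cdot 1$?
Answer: $37630590$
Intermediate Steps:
$q{\left(T \right)} = 0$ ($q{\left(T \right)} = 0 + 0 = 0$)
$\left(-21994 + 29992\right) \left(q{\left(-211 \right)} + 4705\right) = \left(-21994 + 29992\right) \left(0 + 4705\right) = 7998 \cdot 4705 = 37630590$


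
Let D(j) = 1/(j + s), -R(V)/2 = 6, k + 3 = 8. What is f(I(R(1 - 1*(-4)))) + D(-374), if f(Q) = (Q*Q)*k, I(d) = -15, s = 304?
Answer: 78749/70 ≈ 1125.0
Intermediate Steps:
k = 5 (k = -3 + 8 = 5)
R(V) = -12 (R(V) = -2*6 = -12)
f(Q) = 5*Q² (f(Q) = (Q*Q)*5 = Q²*5 = 5*Q²)
D(j) = 1/(304 + j) (D(j) = 1/(j + 304) = 1/(304 + j))
f(I(R(1 - 1*(-4)))) + D(-374) = 5*(-15)² + 1/(304 - 374) = 5*225 + 1/(-70) = 1125 - 1/70 = 78749/70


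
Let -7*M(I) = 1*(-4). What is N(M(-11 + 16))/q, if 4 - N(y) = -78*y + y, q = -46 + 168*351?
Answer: 24/29461 ≈ 0.00081464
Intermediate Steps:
M(I) = 4/7 (M(I) = -(-4)/7 = -1/7*(-4) = 4/7)
q = 58922 (q = -46 + 58968 = 58922)
N(y) = 4 + 77*y (N(y) = 4 - (-78*y + y) = 4 - (-77)*y = 4 + 77*y)
N(M(-11 + 16))/q = (4 + 77*(4/7))/58922 = (4 + 44)*(1/58922) = 48*(1/58922) = 24/29461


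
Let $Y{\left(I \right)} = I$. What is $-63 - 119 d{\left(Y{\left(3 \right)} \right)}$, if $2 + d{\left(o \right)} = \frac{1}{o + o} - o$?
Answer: $\frac{3073}{6} \approx 512.17$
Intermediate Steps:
$d{\left(o \right)} = -2 + \frac{1}{2 o} - o$ ($d{\left(o \right)} = -2 - \left(o - \frac{1}{o + o}\right) = -2 - \left(o - \frac{1}{2 o}\right) = -2 + \frac{1}{2 o} - o$)
$-63 - 119 d{\left(Y{\left(3 \right)} \right)} = -63 - 119 \left(-2 + \frac{1}{2 \cdot 3} - 3\right) = -63 - 119 \left(-2 + \frac{1}{2} \cdot \frac{1}{3} - 3\right) = -63 - 119 \left(-2 + \frac{1}{6} - 3\right) = -63 - - \frac{3451}{6} = -63 + \frac{3451}{6} = \frac{3073}{6}$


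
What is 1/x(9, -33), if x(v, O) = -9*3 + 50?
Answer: 1/23 ≈ 0.043478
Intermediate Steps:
x(v, O) = 23 (x(v, O) = -27 + 50 = 23)
1/x(9, -33) = 1/23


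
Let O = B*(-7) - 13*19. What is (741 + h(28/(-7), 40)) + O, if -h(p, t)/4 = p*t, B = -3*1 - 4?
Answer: 1183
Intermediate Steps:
B = -7 (B = -3 - 4 = -7)
h(p, t) = -4*p*t
O = -198 (O = -7*(-7) - 13*19 = 49 - 247 = -198)
(741 + h(28/(-7), 40)) + O = (741 - 4*28/(-7)*40) - 198 = (741 - 4*28*(-⅐)*40) - 198 = (741 - 4*(-4)*40) - 198 = (741 + 640) - 198 = 1381 - 198 = 1183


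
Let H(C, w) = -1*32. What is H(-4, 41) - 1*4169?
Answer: -4201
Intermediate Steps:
H(C, w) = -32
H(-4, 41) - 1*4169 = -32 - 1*4169 = -32 - 4169 = -4201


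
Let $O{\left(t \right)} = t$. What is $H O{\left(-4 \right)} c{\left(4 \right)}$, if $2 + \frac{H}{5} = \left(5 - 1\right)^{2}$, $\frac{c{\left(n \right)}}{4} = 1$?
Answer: $-1120$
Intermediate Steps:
$c{\left(n \right)} = 4$ ($c{\left(n \right)} = 4 \cdot 1 = 4$)
$H = 70$ ($H = -10 + 5 \left(5 - 1\right)^{2} = -10 + 5 \cdot 4^{2} = -10 + 5 \cdot 16 = -10 + 80 = 70$)
$H O{\left(-4 \right)} c{\left(4 \right)} = 70 \left(-4\right) 4 = \left(-280\right) 4 = -1120$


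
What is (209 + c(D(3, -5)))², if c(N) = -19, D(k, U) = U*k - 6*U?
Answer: 36100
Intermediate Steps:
D(k, U) = -6*U + U*k
(209 + c(D(3, -5)))² = (209 - 19)² = 190² = 36100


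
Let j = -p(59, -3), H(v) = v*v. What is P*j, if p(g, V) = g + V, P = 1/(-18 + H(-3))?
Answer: 56/9 ≈ 6.2222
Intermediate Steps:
H(v) = v²
P = -⅑ (P = 1/(-18 + (-3)²) = 1/(-18 + 9) = 1/(-9) = -⅑ ≈ -0.11111)
p(g, V) = V + g
j = -56 (j = -(-3 + 59) = -1*56 = -56)
P*j = -⅑*(-56) = 56/9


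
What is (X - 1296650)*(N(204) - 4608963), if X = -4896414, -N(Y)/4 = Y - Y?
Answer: 28543602832632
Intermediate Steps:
N(Y) = 0 (N(Y) = -4*(Y - Y) = -4*0 = 0)
(X - 1296650)*(N(204) - 4608963) = (-4896414 - 1296650)*(0 - 4608963) = -6193064*(-4608963) = 28543602832632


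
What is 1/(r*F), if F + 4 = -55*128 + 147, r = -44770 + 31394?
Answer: 1/92254272 ≈ 1.0840e-8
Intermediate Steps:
r = -13376
F = -6897 (F = -4 + (-55*128 + 147) = -4 + (-7040 + 147) = -4 - 6893 = -6897)
1/(r*F) = 1/(-13376*(-6897)) = -1/13376*(-1/6897) = 1/92254272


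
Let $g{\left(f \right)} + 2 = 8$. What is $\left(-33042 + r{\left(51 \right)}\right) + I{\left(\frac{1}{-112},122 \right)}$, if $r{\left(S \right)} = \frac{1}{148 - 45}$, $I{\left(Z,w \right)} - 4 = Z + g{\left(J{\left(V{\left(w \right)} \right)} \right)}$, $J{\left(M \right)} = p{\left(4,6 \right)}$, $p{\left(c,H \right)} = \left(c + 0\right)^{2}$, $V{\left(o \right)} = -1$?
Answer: $- \frac{381057143}{11536} \approx -33032.0$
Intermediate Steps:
$p{\left(c,H \right)} = c^{2}$
$J{\left(M \right)} = 16$ ($J{\left(M \right)} = 4^{2} = 16$)
$g{\left(f \right)} = 6$ ($g{\left(f \right)} = -2 + 8 = 6$)
$I{\left(Z,w \right)} = 10 + Z$ ($I{\left(Z,w \right)} = 4 + \left(Z + 6\right) = 4 + \left(6 + Z\right) = 10 + Z$)
$r{\left(S \right)} = \frac{1}{103}$
$\left(-33042 + r{\left(51 \right)}\right) + I{\left(\frac{1}{-112},122 \right)} = \left(-33042 + \frac{1}{103}\right) + \left(10 + \frac{1}{-112}\right) = - \frac{3403325}{103} + \left(10 - \frac{1}{112}\right) = - \frac{3403325}{103} + \frac{1119}{112} = - \frac{381057143}{11536}$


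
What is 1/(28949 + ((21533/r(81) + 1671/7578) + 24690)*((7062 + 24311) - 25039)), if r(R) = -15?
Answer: 2105/310117309556 ≈ 6.7878e-9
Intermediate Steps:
1/(28949 + ((21533/r(81) + 1671/7578) + 24690)*((7062 + 24311) - 25039)) = 1/(28949 + ((21533/(-15) + 1671/7578) + 24690)*((7062 + 24311) - 25039)) = 1/(28949 + ((21533*(-1/15) + 1671*(1/7578)) + 24690)*(31373 - 25039)) = 1/(28949 + ((-21533/15 + 557/2526) + 24690)*6334) = 1/(28949 + (-6042667/4210 + 24690)*6334) = 1/(28949 + (97902233/4210)*6334) = 1/(28949 + 310056371911/2105) = 1/(310117309556/2105) = 2105/310117309556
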